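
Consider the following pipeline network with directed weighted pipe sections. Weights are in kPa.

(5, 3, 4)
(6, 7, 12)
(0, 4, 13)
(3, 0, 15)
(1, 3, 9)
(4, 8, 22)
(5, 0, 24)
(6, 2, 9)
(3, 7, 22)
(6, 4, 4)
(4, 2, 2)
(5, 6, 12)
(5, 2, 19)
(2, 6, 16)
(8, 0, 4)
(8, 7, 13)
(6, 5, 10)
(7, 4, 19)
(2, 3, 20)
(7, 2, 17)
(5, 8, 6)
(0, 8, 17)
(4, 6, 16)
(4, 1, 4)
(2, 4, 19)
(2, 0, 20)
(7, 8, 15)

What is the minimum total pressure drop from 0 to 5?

Running Dijkstra from 0:
0: 0
4: 13  (via 0)
2: 15  (via 4)
1: 17  (via 4)
8: 17  (via 0)
3: 26  (via 1)
6: 29  (via 4)
7: 30  (via 8)
5: 39  (via 6)
Shortest route: 0 → 4 → 6 → 5 = 39 kPa.

39 kPa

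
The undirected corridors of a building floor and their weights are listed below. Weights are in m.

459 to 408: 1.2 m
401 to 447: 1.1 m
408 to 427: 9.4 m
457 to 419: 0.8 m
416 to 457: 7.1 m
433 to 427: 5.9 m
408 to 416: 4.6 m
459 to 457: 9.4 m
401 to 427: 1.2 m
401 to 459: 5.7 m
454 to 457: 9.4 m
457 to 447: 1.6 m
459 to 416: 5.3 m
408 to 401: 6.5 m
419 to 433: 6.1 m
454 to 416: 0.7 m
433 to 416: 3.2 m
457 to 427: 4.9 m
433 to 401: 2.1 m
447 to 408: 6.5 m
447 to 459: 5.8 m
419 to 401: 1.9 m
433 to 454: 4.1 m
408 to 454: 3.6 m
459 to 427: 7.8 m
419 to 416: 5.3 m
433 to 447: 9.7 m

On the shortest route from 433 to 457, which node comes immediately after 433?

401

Compare a few routes:
433–419–457: 6.1+0.8 = 6.9
433–401–427–457: 2.1+1.2+4.9 = 8.2
433–416–419–457: 3.2+5.3+0.8 = 9.3
433–401–447–457: 2.1+1.1+1.6 = 4.8
Cheapest is 433–401–447–457 at 4.8 m.
So from 433 the first move is to 401.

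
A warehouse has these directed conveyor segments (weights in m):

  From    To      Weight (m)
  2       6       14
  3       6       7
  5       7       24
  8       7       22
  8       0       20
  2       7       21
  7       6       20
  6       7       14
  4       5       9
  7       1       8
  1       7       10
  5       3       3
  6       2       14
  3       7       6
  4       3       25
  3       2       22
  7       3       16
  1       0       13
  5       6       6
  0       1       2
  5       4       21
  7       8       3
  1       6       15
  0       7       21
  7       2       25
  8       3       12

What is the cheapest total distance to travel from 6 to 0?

Enumerating some paths:
6 → 7 → 8 → 0: 14+3+20 = 37
6 → 2 → 7 → 1 → 0: 14+21+8+13 = 56
6 → 7 → 1 → 0: 14+8+13 = 35
The minimum is 35 m via 6 → 7 → 1 → 0.

35 m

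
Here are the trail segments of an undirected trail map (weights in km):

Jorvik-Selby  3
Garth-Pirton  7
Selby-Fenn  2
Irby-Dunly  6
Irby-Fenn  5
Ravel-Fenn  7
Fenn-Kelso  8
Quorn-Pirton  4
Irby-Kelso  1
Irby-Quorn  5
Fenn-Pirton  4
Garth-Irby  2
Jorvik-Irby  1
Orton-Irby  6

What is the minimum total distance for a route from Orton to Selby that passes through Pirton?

21 km

Best Orton to Pirton: Orton–Irby–Garth–Pirton costing 15
Best Pirton to Selby: Pirton–Fenn–Selby costing 6
Total via Pirton: 15 + 6 = 21 km.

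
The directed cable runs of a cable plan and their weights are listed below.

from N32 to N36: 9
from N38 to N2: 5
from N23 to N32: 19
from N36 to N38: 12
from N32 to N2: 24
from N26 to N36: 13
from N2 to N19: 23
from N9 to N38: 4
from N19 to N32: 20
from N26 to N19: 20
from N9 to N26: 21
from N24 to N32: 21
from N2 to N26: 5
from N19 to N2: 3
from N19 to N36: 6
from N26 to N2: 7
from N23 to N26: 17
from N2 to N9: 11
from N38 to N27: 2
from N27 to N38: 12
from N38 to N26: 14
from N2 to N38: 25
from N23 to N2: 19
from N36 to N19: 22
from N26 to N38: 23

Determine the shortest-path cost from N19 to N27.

20

Enumerating some paths:
N19 → N36 → N38 → N27: 6+12+2 = 20
N19 → N2 → N38 → N27: 3+25+2 = 30
Cheapest is N19 → N36 → N38 → N27 at 20.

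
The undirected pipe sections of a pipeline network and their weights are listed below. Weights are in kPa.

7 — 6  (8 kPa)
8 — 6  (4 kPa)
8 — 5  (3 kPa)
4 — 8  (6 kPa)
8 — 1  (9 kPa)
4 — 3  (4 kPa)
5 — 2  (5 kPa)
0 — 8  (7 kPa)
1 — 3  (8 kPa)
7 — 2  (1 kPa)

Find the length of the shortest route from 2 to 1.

17 kPa

Candidate routes:
2 - 7 - 6 - 8 - 1: 1+8+4+9 = 22
2 - 5 - 8 - 4 - 3 - 1: 5+3+6+4+8 = 26
2 - 5 - 8 - 1: 5+3+9 = 17
Cheapest is 2 - 5 - 8 - 1 at 17 kPa.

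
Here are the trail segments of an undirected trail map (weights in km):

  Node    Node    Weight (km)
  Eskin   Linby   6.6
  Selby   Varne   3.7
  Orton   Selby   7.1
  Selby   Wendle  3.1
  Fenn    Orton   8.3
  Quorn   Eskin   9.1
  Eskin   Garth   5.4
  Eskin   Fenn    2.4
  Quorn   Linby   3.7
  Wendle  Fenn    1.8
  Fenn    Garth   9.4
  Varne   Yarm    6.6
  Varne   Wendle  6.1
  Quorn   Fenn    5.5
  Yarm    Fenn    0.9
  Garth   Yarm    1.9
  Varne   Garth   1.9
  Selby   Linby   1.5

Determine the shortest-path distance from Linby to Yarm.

Shortest distances from Linby:
Linby: 0
Selby: 1.5  (via Linby)
Quorn: 3.7  (via Linby)
Wendle: 4.6  (via Selby)
Varne: 5.2  (via Selby)
Fenn: 6.4  (via Wendle)
Eskin: 6.6  (via Linby)
Garth: 7.1  (via Varne)
Yarm: 7.3  (via Fenn)
Shortest route: Linby–Selby–Wendle–Fenn–Yarm = 7.3 km.

7.3 km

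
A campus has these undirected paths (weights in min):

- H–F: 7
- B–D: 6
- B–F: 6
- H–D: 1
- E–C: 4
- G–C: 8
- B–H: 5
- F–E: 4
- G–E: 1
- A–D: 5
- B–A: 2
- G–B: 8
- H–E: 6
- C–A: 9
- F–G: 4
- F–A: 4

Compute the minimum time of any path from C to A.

9 min

Settle nodes by increasing distance from C:
C: 0
E: 4  (via C)
G: 5  (via E)
F: 8  (via E)
A: 9  (via C)
Shortest route: C → A = 9 min.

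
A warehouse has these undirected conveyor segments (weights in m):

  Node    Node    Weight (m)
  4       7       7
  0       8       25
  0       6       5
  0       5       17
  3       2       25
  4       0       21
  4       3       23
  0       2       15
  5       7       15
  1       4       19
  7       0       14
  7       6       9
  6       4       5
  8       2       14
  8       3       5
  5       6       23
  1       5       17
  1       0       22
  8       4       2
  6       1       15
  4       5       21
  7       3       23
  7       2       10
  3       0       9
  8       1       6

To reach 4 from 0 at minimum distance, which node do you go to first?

6

Compare a few routes:
0–7–4: 14+7 = 21
0–6–4: 5+5 = 10
0–3–8–4: 9+5+2 = 16
The minimum is 10 m via 0–6–4.
So from 0 the first move is to 6.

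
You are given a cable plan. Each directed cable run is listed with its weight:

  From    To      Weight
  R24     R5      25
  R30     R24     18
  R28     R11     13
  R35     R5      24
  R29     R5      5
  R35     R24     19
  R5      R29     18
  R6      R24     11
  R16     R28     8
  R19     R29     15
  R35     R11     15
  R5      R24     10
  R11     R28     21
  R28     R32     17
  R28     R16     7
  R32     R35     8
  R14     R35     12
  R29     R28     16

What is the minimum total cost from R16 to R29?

75

Shortest distances from R16:
R16: 0
R28: 8  (via R16)
R11: 21  (via R28)
R32: 25  (via R28)
R35: 33  (via R32)
R24: 52  (via R35)
R5: 57  (via R35)
R29: 75  (via R5)
Shortest route: R16–R28–R32–R35–R5–R29 = 75.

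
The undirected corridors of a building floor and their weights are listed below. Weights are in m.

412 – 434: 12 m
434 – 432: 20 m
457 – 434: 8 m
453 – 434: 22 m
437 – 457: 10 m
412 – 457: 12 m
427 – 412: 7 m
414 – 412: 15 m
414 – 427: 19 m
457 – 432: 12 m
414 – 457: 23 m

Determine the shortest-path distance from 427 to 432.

Settle nodes by increasing distance from 427:
427: 0
412: 7  (via 427)
434: 19  (via 412)
457: 19  (via 412)
414: 19  (via 427)
437: 29  (via 457)
432: 31  (via 457)
Shortest route: 427 → 412 → 457 → 432 = 31 m.

31 m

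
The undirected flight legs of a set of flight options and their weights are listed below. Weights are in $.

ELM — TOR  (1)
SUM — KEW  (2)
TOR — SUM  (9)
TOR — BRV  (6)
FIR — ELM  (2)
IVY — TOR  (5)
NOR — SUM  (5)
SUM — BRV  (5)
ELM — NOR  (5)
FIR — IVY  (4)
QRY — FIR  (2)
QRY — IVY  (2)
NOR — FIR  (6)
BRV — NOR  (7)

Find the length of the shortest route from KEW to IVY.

$16

Compare a few routes:
KEW–SUM–NOR–FIR–IVY: 2+5+6+4 = 17
KEW–SUM–TOR–IVY: 2+9+5 = 16
KEW–SUM–NOR–FIR–QRY–IVY: 2+5+6+2+2 = 17
KEW–SUM–TOR–ELM–FIR–IVY: 2+9+1+2+4 = 18
Cheapest is KEW–SUM–TOR–IVY at $16.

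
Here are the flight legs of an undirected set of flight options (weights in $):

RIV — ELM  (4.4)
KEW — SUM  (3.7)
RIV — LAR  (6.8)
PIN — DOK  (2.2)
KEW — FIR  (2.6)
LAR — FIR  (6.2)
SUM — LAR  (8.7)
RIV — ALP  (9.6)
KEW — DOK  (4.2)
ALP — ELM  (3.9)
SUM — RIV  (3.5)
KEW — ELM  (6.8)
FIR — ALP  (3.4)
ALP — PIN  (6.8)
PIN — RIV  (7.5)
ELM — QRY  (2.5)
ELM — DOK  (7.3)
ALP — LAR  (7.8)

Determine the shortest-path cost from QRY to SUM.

Settle nodes by increasing distance from QRY:
QRY: 0
ELM: 2.5  (via QRY)
ALP: 6.4  (via ELM)
RIV: 6.9  (via ELM)
KEW: 9.3  (via ELM)
DOK: 9.8  (via ELM)
FIR: 9.8  (via ALP)
SUM: 10.4  (via RIV)
Shortest route: QRY → ELM → RIV → SUM = $10.4.

$10.4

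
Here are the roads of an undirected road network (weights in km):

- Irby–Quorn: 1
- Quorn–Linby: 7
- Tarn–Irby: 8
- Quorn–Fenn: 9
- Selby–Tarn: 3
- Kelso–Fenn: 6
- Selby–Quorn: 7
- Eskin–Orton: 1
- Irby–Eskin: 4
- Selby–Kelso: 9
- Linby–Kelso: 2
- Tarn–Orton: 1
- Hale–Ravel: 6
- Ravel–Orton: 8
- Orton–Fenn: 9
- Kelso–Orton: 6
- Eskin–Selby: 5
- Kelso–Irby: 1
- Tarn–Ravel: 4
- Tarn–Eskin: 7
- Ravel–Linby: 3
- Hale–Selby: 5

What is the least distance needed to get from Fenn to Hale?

Enumerating some paths:
Fenn - Orton - Tarn - Selby - Hale: 9+1+3+5 = 18
Fenn - Kelso - Linby - Ravel - Hale: 6+2+3+6 = 17
Fenn - Orton - Eskin - Selby - Hale: 9+1+5+5 = 20
Cheapest is Fenn - Kelso - Linby - Ravel - Hale at 17 km.

17 km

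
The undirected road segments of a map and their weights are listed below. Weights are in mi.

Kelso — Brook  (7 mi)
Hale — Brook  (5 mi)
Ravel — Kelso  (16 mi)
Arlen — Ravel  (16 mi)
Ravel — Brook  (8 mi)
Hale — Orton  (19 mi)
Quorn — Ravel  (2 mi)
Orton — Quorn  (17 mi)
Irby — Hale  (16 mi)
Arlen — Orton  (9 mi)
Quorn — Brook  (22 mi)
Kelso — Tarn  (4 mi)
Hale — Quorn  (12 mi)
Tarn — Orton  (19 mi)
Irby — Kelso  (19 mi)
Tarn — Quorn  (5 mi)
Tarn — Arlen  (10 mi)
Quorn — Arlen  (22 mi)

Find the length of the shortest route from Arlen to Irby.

33 mi

Settle nodes by increasing distance from Arlen:
Arlen: 0
Orton: 9  (via Arlen)
Tarn: 10  (via Arlen)
Kelso: 14  (via Tarn)
Quorn: 15  (via Tarn)
Ravel: 16  (via Arlen)
Brook: 21  (via Kelso)
Hale: 26  (via Brook)
Irby: 33  (via Kelso)
Shortest route: Arlen → Tarn → Kelso → Irby = 33 mi.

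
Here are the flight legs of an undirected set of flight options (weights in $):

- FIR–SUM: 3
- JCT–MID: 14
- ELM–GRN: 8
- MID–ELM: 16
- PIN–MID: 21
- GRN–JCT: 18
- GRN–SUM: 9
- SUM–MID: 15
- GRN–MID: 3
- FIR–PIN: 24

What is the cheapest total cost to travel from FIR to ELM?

$20

Candidate routes:
FIR–SUM–MID–GRN–ELM: 3+15+3+8 = 29
FIR–SUM–GRN–ELM: 3+9+8 = 20
Cheapest is FIR–SUM–GRN–ELM at $20.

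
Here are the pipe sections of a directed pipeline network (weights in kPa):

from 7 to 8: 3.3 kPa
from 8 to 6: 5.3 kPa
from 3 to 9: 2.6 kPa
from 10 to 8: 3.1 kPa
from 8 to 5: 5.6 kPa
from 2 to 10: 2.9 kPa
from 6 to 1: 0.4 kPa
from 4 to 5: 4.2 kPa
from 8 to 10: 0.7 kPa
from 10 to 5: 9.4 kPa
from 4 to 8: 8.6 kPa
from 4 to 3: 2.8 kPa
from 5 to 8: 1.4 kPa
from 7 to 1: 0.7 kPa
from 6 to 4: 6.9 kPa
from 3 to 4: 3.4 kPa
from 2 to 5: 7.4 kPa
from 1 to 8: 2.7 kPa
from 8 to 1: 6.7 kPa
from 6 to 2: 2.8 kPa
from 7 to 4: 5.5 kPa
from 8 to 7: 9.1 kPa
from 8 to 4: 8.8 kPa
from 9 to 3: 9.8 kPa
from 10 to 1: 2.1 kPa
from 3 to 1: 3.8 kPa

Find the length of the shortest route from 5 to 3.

13 kPa

Candidate routes:
5–8–4–3: 1.4+8.8+2.8 = 13
5–8–6–4–3: 1.4+5.3+6.9+2.8 = 16.4
Cheapest is 5–8–4–3 at 13 kPa.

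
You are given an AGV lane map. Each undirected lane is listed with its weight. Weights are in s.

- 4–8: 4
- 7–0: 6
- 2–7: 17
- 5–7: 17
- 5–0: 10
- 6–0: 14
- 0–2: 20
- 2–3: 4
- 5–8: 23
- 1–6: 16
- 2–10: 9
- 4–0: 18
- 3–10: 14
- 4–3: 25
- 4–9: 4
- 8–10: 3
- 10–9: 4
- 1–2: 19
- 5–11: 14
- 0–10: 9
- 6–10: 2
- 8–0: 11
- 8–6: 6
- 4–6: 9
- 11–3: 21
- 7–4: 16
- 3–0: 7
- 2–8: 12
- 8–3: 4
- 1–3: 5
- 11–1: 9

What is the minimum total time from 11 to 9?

Enumerating some paths:
11 - 1 - 3 - 8 - 10 - 9: 9+5+4+3+4 = 25
11 - 1 - 3 - 8 - 6 - 10 - 9: 9+5+4+6+2+4 = 30
11 - 1 - 3 - 8 - 4 - 9: 9+5+4+4+4 = 26
Cheapest is 11 - 1 - 3 - 8 - 10 - 9 at 25 s.

25 s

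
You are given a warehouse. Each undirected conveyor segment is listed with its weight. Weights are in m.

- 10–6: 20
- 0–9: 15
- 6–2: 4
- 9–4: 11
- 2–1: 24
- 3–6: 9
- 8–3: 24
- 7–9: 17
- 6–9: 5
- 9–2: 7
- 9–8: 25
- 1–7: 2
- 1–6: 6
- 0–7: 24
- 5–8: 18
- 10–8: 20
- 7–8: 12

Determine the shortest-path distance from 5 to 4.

Shortest distances from 5:
5: 0
8: 18  (via 5)
7: 30  (via 8)
1: 32  (via 7)
6: 38  (via 1)
10: 38  (via 8)
2: 42  (via 6)
3: 42  (via 8)
9: 43  (via 8)
0: 54  (via 7)
4: 54  (via 9)
Shortest route: 5–8–9–4 = 54 m.

54 m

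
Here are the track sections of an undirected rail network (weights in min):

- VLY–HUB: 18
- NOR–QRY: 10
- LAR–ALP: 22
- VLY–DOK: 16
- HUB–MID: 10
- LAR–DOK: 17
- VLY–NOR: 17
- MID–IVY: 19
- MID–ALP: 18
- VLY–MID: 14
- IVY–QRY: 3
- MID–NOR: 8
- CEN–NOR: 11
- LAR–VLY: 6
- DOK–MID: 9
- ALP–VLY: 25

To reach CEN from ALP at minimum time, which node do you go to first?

MID

Enumerating some paths:
ALP - VLY - NOR - CEN: 25+17+11 = 53
ALP - MID - NOR - CEN: 18+8+11 = 37
ALP - LAR - VLY - NOR - CEN: 22+6+17+11 = 56
Cheapest is ALP - MID - NOR - CEN at 37 min.
So from ALP the first move is to MID.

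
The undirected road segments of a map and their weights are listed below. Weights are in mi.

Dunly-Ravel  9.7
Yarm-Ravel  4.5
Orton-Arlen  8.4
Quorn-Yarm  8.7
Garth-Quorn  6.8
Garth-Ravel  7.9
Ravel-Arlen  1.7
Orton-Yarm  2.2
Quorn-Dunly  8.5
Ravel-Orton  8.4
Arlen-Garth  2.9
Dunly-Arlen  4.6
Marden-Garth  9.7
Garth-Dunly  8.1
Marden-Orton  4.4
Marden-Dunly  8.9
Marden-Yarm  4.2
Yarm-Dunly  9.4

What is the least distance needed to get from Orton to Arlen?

Enumerating some paths:
Orton–Ravel–Arlen: 8.4+1.7 = 10.1
Orton–Arlen: 8.4 = 8.4
Orton–Marden–Yarm–Ravel–Arlen: 4.4+4.2+4.5+1.7 = 14.8
The minimum is 8.4 mi via Orton–Arlen.

8.4 mi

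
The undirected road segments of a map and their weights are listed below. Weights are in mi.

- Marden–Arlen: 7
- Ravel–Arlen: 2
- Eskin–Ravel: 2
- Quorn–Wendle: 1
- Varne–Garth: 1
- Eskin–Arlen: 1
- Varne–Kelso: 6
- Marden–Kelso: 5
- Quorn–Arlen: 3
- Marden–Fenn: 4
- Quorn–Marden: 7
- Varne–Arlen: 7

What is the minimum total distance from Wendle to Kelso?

Shortest distances from Wendle:
Wendle: 0
Quorn: 1  (via Wendle)
Arlen: 4  (via Quorn)
Eskin: 5  (via Arlen)
Ravel: 6  (via Arlen)
Marden: 8  (via Quorn)
Varne: 11  (via Arlen)
Garth: 12  (via Varne)
Fenn: 12  (via Marden)
Kelso: 13  (via Marden)
Shortest route: Wendle → Quorn → Marden → Kelso = 13 mi.

13 mi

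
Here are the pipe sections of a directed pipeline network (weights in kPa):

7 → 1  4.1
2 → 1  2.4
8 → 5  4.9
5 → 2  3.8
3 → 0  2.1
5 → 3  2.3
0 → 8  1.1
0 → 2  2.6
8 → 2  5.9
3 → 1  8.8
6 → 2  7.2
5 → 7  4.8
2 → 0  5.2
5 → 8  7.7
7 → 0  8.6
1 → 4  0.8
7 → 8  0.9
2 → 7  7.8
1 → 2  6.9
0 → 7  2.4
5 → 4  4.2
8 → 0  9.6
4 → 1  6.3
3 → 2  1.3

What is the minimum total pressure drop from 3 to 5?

Running Dijkstra from 3:
3: 0
2: 1.3  (via 3)
0: 2.1  (via 3)
8: 3.2  (via 0)
1: 3.7  (via 2)
4: 4.5  (via 1)
7: 4.5  (via 0)
5: 8.1  (via 8)
Shortest route: 3 → 0 → 8 → 5 = 8.1 kPa.

8.1 kPa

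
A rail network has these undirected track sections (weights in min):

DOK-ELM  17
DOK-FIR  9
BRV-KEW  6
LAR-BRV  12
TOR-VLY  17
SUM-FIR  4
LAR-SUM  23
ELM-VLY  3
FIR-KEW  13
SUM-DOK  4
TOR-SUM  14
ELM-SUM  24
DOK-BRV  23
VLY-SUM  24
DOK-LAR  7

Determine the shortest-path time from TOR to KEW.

Compare a few routes:
TOR → SUM → DOK → LAR → BRV → KEW: 14+4+7+12+6 = 43
TOR → SUM → DOK → BRV → KEW: 14+4+23+6 = 47
TOR → SUM → DOK → FIR → KEW: 14+4+9+13 = 40
TOR → SUM → FIR → KEW: 14+4+13 = 31
The minimum is 31 min via TOR → SUM → FIR → KEW.

31 min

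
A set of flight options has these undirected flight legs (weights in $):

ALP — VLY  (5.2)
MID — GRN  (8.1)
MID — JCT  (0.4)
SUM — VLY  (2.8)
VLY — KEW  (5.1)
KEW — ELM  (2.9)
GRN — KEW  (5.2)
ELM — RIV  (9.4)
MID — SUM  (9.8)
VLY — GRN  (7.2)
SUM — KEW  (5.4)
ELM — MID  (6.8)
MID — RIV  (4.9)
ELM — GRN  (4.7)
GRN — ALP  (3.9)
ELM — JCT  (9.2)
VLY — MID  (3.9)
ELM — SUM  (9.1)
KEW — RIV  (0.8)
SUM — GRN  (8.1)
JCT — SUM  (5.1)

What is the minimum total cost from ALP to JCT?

Running Dijkstra from ALP:
ALP: 0
GRN: 3.9  (via ALP)
VLY: 5.2  (via ALP)
SUM: 8  (via VLY)
ELM: 8.6  (via GRN)
KEW: 9.1  (via GRN)
MID: 9.1  (via VLY)
JCT: 9.5  (via MID)
Shortest route: ALP → VLY → MID → JCT = $9.5.

$9.5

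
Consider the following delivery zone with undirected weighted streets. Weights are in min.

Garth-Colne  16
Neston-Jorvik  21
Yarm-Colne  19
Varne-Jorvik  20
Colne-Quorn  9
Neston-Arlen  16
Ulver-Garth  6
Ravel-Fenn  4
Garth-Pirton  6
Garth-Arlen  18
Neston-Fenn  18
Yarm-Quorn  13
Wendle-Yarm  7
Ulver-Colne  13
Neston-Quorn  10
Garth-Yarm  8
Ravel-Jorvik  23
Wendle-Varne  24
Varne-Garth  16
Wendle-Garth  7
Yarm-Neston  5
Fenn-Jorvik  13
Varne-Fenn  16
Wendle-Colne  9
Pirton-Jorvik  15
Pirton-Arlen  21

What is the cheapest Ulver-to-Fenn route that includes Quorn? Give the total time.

50 min

Shortest Ulver→Quorn: Ulver–Colne–Quorn = 22
Best Quorn to Fenn: Quorn–Neston–Fenn costing 28
Total via Quorn: 22 + 28 = 50 min.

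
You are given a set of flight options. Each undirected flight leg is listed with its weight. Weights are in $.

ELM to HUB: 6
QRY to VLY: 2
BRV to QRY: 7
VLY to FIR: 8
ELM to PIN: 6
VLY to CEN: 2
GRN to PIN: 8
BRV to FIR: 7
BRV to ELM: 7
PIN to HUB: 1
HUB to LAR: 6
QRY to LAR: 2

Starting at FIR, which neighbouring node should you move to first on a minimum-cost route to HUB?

VLY

Compare a few routes:
FIR - VLY - QRY - LAR - HUB: 8+2+2+6 = 18
FIR - BRV - ELM - PIN - HUB: 7+7+6+1 = 21
FIR - BRV - ELM - HUB: 7+7+6 = 20
FIR - BRV - QRY - LAR - HUB: 7+7+2+6 = 22
The minimum is $18 via FIR - VLY - QRY - LAR - HUB.
So from FIR the first move is to VLY.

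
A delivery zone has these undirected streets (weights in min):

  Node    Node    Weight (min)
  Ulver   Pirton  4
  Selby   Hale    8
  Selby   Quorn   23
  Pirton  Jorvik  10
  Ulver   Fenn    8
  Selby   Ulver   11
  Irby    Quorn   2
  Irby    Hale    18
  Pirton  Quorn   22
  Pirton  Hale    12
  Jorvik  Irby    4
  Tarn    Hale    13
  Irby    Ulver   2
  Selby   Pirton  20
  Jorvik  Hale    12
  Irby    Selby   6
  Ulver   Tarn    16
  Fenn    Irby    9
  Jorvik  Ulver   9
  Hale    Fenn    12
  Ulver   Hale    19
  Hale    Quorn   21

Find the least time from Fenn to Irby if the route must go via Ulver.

Best Fenn to Ulver: Fenn–Ulver costing 8
Shortest Ulver→Irby: Ulver–Irby = 2
Total via Ulver: 8 + 2 = 10 min.

10 min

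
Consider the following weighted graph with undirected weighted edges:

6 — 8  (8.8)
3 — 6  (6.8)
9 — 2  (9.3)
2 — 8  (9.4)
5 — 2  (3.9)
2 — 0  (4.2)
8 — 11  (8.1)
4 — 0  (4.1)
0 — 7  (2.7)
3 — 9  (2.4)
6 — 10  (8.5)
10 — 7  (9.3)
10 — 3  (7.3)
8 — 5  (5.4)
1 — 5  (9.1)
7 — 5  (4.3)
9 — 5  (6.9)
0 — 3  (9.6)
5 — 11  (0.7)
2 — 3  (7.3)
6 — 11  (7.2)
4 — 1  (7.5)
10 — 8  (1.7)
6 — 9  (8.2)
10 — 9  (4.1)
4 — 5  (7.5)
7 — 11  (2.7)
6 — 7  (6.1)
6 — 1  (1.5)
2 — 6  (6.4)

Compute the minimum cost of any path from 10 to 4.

Enumerating some paths:
10–8–5–11–7–0–4: 1.7+5.4+0.7+2.7+2.7+4.1 = 17.3
10–8–5–4: 1.7+5.4+7.5 = 14.6
10–7–0–4: 9.3+2.7+4.1 = 16.1
Cheapest is 10–8–5–4 at 14.6.

14.6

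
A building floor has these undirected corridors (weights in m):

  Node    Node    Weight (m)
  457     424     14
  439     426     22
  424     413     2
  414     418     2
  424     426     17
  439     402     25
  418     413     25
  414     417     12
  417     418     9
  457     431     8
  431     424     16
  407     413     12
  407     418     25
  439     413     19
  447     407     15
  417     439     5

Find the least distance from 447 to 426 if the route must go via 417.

Best 447 to 417: 447 → 407 → 418 → 417 costing 49
Best 417 to 426: 417 → 439 → 426 costing 27
Total via 417: 49 + 27 = 76 m.

76 m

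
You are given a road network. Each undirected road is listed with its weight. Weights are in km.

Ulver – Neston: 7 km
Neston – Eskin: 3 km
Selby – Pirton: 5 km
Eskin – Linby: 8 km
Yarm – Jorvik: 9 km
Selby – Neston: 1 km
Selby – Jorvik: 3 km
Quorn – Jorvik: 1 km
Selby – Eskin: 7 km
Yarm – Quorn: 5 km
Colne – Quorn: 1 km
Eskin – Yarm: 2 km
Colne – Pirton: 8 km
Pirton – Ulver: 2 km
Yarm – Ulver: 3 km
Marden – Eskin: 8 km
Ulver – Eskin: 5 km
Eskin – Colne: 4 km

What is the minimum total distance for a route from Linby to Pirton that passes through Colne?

20 km

Shortest Linby→Colne: Linby → Eskin → Colne = 12
Best Colne to Pirton: Colne → Pirton costing 8
Total via Colne: 12 + 8 = 20 km.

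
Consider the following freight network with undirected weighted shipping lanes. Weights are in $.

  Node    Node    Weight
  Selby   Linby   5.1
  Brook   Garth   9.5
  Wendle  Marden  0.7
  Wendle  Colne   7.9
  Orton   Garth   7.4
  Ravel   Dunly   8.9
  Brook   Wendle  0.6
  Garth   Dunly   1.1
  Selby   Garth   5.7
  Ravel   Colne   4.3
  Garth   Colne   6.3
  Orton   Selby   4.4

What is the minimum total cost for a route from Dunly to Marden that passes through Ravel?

Best Dunly to Ravel: Dunly–Ravel costing 8.9
Shortest Ravel→Marden: Ravel–Colne–Wendle–Marden = 12.9
Total via Ravel: 8.9 + 12.9 = $21.8.

$21.8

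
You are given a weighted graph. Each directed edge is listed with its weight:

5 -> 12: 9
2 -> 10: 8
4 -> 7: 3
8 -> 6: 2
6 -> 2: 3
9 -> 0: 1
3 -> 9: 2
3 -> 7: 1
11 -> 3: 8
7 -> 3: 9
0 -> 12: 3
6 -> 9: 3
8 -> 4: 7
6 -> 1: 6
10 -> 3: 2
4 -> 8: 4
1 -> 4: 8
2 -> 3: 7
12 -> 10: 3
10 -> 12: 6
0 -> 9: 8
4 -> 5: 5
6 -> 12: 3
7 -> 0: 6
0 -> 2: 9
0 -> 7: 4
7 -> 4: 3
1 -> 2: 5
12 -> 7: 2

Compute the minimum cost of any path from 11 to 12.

14

Running Dijkstra from 11:
11: 0
3: 8  (via 11)
7: 9  (via 3)
9: 10  (via 3)
0: 11  (via 9)
4: 12  (via 7)
12: 14  (via 0)
Shortest route: 11 → 3 → 9 → 0 → 12 = 14.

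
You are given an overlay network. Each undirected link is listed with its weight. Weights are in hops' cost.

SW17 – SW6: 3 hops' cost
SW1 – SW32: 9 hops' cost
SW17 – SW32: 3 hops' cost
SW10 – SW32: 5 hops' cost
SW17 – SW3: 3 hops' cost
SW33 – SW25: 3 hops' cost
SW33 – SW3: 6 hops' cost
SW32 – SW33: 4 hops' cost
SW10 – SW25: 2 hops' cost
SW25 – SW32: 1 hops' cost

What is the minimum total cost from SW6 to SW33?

Settle nodes by increasing distance from SW6:
SW6: 0
SW17: 3  (via SW6)
SW3: 6  (via SW17)
SW32: 6  (via SW17)
SW25: 7  (via SW32)
SW10: 9  (via SW25)
SW33: 10  (via SW32)
Shortest route: SW6 → SW17 → SW32 → SW33 = 10 hops' cost.

10 hops' cost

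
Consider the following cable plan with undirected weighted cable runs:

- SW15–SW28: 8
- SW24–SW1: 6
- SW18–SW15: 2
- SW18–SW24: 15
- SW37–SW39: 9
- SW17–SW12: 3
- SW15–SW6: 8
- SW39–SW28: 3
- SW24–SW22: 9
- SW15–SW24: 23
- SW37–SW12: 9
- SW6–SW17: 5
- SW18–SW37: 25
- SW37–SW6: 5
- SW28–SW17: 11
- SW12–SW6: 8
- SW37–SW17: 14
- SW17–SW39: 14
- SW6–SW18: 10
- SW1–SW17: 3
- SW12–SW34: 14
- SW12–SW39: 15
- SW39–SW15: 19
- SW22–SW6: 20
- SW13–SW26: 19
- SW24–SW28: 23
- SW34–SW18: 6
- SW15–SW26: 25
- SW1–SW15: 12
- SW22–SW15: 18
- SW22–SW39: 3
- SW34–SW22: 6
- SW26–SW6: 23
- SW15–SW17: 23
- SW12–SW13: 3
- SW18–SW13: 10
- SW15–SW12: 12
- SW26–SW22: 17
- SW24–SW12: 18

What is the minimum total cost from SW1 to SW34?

20

Running Dijkstra from SW1:
SW1: 0
SW17: 3  (via SW1)
SW24: 6  (via SW1)
SW12: 6  (via SW17)
SW6: 8  (via SW17)
SW13: 9  (via SW12)
SW15: 12  (via SW1)
SW37: 13  (via SW6)
SW28: 14  (via SW17)
SW18: 14  (via SW15)
SW22: 15  (via SW24)
SW39: 17  (via SW17)
SW34: 20  (via SW12)
Shortest route: SW1 → SW17 → SW12 → SW34 = 20.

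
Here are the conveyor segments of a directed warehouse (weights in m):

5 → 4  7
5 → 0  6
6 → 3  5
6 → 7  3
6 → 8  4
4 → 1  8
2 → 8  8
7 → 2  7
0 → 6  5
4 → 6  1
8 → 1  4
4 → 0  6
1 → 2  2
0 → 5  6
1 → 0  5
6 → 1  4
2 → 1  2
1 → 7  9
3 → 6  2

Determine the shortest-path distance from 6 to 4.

Settle nodes by increasing distance from 6:
6: 0
7: 3  (via 6)
1: 4  (via 6)
8: 4  (via 6)
3: 5  (via 6)
2: 6  (via 1)
0: 9  (via 1)
5: 15  (via 0)
4: 22  (via 5)
Shortest route: 6–1–0–5–4 = 22 m.

22 m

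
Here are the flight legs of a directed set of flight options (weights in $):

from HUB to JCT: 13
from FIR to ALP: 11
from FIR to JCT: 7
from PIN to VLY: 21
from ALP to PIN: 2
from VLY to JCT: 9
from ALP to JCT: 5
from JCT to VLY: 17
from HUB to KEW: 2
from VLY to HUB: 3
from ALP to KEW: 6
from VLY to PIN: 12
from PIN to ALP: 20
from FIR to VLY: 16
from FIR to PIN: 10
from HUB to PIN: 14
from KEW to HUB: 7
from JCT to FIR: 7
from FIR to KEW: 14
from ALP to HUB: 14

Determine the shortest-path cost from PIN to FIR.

$32

Candidate routes:
PIN → VLY → JCT → FIR: 21+9+7 = 37
PIN → ALP → JCT → FIR: 20+5+7 = 32
Cheapest is PIN → ALP → JCT → FIR at $32.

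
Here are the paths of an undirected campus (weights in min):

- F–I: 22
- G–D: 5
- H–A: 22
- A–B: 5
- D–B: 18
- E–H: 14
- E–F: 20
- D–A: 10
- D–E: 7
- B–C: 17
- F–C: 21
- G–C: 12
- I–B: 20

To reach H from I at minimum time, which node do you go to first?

B

Compare a few routes:
I → F → E → H: 22+20+14 = 56
I → B → A → H: 20+5+22 = 47
I → B → D → E → H: 20+18+7+14 = 59
I → B → A → D → E → H: 20+5+10+7+14 = 56
The minimum is 47 min via I → B → A → H.
So from I the first move is to B.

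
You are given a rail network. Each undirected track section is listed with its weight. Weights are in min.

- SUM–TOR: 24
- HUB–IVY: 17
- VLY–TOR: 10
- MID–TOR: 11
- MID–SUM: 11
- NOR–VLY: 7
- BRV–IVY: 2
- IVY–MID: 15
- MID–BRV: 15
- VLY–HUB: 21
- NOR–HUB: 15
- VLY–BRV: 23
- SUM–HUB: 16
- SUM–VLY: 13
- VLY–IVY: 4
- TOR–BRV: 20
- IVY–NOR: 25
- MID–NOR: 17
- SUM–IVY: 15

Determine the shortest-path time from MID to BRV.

Running Dijkstra from MID:
MID: 0
TOR: 11  (via MID)
SUM: 11  (via MID)
IVY: 15  (via MID)
BRV: 15  (via MID)
Shortest route: MID–BRV = 15 min.

15 min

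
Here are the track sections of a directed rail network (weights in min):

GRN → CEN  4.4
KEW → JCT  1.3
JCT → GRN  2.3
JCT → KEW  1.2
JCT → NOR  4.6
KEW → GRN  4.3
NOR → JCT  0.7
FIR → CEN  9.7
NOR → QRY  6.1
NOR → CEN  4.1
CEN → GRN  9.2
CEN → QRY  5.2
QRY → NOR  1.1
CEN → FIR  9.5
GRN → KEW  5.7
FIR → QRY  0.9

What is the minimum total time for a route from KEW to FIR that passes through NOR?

19.5 min

Shortest KEW→NOR: KEW → JCT → NOR = 5.9
Best NOR to FIR: NOR → CEN → FIR costing 13.6
Total via NOR: 5.9 + 13.6 = 19.5 min.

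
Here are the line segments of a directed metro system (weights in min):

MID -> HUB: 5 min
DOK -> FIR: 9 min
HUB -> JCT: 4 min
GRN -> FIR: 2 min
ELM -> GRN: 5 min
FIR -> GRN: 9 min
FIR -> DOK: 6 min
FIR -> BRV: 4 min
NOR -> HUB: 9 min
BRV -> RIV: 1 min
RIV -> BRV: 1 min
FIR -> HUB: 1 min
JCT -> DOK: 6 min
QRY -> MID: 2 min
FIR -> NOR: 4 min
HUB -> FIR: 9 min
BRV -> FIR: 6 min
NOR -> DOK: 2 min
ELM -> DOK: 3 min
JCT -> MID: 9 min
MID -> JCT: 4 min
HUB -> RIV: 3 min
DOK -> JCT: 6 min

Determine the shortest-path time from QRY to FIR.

Settle nodes by increasing distance from QRY:
QRY: 0
MID: 2  (via QRY)
JCT: 6  (via MID)
HUB: 7  (via MID)
RIV: 10  (via HUB)
BRV: 11  (via RIV)
DOK: 12  (via JCT)
FIR: 16  (via HUB)
Shortest route: QRY → MID → HUB → FIR = 16 min.

16 min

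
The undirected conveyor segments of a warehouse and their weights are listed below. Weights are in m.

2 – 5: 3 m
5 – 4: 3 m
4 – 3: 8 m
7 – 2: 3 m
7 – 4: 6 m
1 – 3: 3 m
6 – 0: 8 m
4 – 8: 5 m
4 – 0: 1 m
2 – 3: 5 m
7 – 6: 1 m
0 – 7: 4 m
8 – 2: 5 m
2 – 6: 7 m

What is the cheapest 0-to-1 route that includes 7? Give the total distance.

15 m

Best 0 to 7: 0–7 costing 4
Shortest 7→1: 7–2–3–1 = 11
Total via 7: 4 + 11 = 15 m.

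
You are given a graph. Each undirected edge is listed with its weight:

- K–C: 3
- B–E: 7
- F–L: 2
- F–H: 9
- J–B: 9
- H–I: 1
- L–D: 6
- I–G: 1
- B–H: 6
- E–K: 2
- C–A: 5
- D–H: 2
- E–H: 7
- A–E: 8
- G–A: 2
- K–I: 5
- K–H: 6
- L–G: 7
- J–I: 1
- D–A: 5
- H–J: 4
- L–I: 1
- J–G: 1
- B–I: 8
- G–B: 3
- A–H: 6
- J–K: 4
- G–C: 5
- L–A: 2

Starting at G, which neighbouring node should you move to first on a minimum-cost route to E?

J

Enumerating some paths:
G - J - K - E: 1+4+2 = 7
G - I - K - E: 1+5+2 = 8
Cheapest is G - J - K - E at 7.
So from G the first move is to J.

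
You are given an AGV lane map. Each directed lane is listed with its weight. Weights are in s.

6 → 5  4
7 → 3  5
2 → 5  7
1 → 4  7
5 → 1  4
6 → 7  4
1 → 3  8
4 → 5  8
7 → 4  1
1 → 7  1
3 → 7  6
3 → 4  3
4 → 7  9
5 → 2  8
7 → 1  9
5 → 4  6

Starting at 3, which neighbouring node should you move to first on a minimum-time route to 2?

4

Compare a few routes:
3 - 7 - 1 - 4 - 5 - 2: 6+9+7+8+8 = 38
3 - 4 - 5 - 2: 3+8+8 = 19
3 - 7 - 4 - 5 - 2: 6+1+8+8 = 23
The minimum is 19 s via 3 - 4 - 5 - 2.
So from 3 the first move is to 4.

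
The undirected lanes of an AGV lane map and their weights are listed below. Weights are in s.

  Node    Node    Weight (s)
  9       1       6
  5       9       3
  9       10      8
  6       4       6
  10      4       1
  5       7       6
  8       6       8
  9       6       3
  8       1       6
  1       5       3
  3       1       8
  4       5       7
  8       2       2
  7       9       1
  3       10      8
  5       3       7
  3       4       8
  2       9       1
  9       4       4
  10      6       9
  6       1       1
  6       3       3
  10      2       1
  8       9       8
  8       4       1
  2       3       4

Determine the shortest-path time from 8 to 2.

Running Dijkstra from 8:
8: 0
4: 1  (via 8)
2: 2  (via 8)
Shortest route: 8 → 2 = 2 s.

2 s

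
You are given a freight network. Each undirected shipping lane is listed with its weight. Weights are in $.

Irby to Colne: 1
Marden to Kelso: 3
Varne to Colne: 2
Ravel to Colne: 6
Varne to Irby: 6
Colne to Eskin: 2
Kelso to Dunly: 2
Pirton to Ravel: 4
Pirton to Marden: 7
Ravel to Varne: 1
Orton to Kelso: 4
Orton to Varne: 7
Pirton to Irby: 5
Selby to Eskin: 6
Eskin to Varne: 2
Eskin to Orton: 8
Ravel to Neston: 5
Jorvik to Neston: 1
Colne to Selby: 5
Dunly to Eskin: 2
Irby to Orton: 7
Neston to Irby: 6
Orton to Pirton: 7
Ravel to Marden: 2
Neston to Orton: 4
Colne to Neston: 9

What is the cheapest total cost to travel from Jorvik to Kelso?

Compare a few routes:
Jorvik - Neston - Ravel - Marden - Kelso: 1+5+2+3 = 11
Jorvik - Neston - Orton - Kelso: 1+4+4 = 9
Jorvik - Neston - Ravel - Varne - Eskin - Dunly - Kelso: 1+5+1+2+2+2 = 13
Jorvik - Neston - Irby - Colne - Eskin - Dunly - Kelso: 1+6+1+2+2+2 = 14
The minimum is $9 via Jorvik - Neston - Orton - Kelso.

$9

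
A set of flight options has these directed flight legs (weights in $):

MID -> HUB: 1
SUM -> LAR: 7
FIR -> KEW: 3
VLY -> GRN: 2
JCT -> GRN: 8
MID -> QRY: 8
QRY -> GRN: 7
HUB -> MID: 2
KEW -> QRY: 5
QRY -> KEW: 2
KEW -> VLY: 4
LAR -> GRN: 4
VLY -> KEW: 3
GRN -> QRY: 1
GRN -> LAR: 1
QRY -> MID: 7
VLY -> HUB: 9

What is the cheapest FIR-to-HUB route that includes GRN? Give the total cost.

Shortest FIR→GRN: FIR–KEW–VLY–GRN = 9
Best GRN to HUB: GRN–QRY–MID–HUB costing 9
Total via GRN: 9 + 9 = $18.

$18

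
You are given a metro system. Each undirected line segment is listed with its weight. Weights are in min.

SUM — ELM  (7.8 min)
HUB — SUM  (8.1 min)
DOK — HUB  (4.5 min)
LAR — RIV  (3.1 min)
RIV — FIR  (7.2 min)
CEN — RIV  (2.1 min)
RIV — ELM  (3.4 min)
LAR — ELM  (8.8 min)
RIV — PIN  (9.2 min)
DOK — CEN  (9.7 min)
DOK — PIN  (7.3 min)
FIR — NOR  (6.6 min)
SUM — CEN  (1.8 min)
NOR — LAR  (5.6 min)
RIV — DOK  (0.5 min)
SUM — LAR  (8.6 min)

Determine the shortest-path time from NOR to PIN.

16.5 min

Shortest distances from NOR:
NOR: 0
LAR: 5.6  (via NOR)
FIR: 6.6  (via NOR)
RIV: 8.7  (via LAR)
DOK: 9.2  (via RIV)
CEN: 10.8  (via RIV)
ELM: 12.1  (via RIV)
SUM: 12.6  (via CEN)
HUB: 13.7  (via DOK)
PIN: 16.5  (via DOK)
Shortest route: NOR → LAR → RIV → DOK → PIN = 16.5 min.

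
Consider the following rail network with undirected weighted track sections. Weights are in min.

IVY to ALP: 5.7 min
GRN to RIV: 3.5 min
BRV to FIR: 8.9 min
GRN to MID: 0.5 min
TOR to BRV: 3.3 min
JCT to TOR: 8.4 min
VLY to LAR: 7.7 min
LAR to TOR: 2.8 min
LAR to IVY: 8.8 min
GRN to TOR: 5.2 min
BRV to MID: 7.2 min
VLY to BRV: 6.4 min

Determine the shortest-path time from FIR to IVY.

Candidate routes:
FIR - BRV - MID - GRN - TOR - LAR - IVY: 8.9+7.2+0.5+5.2+2.8+8.8 = 33.4
FIR - BRV - VLY - LAR - IVY: 8.9+6.4+7.7+8.8 = 31.8
FIR - BRV - TOR - LAR - IVY: 8.9+3.3+2.8+8.8 = 23.8
The minimum is 23.8 min via FIR - BRV - TOR - LAR - IVY.

23.8 min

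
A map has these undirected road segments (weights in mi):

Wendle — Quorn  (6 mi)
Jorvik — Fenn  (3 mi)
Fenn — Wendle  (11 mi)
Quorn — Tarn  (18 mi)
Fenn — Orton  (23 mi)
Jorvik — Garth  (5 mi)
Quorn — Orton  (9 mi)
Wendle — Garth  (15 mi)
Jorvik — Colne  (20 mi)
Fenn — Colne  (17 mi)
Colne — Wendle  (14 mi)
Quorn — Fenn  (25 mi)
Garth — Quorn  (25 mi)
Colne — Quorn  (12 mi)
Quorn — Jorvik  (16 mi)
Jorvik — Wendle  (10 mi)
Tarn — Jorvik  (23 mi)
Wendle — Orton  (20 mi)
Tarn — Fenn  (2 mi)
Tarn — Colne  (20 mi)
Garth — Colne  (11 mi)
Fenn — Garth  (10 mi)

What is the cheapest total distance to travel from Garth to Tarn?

10 mi

Settle nodes by increasing distance from Garth:
Garth: 0
Jorvik: 5  (via Garth)
Fenn: 8  (via Jorvik)
Tarn: 10  (via Fenn)
Shortest route: Garth → Jorvik → Fenn → Tarn = 10 mi.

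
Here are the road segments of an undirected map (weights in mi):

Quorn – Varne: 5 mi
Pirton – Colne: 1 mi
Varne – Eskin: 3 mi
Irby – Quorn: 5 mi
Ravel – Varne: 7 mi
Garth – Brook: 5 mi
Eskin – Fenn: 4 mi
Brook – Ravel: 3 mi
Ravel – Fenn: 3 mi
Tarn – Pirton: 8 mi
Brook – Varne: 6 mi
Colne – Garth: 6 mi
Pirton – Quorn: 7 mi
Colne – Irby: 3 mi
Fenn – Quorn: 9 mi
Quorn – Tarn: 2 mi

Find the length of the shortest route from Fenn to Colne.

17 mi

Candidate routes:
Fenn → Quorn → Tarn → Pirton → Colne: 9+2+8+1 = 20
Fenn → Ravel → Brook → Garth → Colne: 3+3+5+6 = 17
Cheapest is Fenn → Ravel → Brook → Garth → Colne at 17 mi.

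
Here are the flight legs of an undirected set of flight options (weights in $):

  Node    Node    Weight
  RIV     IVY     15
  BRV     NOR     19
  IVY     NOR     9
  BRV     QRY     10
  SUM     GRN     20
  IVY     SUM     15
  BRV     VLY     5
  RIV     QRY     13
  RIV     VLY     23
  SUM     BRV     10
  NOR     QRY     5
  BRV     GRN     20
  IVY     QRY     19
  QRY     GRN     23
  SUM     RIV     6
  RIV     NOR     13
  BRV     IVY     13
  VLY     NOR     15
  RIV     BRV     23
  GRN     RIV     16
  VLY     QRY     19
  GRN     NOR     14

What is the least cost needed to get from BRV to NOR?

Enumerating some paths:
BRV → QRY → NOR: 10+5 = 15
BRV → NOR: 19 = 19
BRV → VLY → NOR: 5+15 = 20
The minimum is $15 via BRV → QRY → NOR.

$15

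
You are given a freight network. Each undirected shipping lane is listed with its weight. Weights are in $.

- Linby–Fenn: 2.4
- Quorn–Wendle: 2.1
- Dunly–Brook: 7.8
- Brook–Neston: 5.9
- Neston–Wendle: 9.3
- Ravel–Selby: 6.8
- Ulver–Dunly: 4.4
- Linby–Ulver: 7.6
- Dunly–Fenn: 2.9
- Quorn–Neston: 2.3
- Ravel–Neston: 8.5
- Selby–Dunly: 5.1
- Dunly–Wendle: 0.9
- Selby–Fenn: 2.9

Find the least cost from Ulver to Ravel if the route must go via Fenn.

$17

Best Ulver to Fenn: Ulver → Dunly → Fenn costing 7.3
Shortest Fenn→Ravel: Fenn → Selby → Ravel = 9.7
Total via Fenn: 7.3 + 9.7 = $17.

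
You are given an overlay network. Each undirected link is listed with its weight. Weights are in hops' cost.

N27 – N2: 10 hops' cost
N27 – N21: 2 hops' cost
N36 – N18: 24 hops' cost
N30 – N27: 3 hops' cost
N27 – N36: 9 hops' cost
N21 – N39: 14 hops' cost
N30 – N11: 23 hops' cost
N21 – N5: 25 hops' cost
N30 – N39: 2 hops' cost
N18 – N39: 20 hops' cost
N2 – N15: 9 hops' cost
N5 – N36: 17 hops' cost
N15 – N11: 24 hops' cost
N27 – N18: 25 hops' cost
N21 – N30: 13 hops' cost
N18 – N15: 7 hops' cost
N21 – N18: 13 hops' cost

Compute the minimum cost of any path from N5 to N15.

Settle nodes by increasing distance from N5:
N5: 0
N36: 17  (via N5)
N21: 25  (via N5)
N27: 26  (via N36)
N30: 29  (via N27)
N39: 31  (via N30)
N2: 36  (via N27)
N18: 38  (via N21)
N15: 45  (via N2)
Shortest route: N5–N36–N27–N2–N15 = 45 hops' cost.

45 hops' cost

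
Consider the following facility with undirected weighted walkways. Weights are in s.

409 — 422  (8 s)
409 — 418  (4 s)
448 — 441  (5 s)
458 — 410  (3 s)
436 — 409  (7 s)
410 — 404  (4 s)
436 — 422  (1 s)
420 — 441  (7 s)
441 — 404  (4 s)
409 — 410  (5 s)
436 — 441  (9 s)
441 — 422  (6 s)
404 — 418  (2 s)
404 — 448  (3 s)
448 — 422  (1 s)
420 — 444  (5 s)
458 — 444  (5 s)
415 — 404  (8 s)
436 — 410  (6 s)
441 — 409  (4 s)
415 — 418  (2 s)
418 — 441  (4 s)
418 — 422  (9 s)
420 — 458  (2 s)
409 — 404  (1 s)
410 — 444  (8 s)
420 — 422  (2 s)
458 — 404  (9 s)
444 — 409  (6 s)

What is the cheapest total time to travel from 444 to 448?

Settle nodes by increasing distance from 444:
444: 0
458: 5  (via 444)
420: 5  (via 444)
409: 6  (via 444)
404: 7  (via 409)
422: 7  (via 420)
436: 8  (via 422)
448: 8  (via 422)
Shortest route: 444 → 420 → 422 → 448 = 8 s.

8 s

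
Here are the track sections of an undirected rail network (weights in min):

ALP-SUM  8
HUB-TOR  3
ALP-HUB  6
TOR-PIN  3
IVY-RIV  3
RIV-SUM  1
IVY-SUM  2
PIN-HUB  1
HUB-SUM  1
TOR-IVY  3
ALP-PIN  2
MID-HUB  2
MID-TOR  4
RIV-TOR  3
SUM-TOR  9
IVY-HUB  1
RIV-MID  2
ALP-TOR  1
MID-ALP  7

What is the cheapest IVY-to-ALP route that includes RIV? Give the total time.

7 min

Shortest IVY→RIV: IVY–RIV = 3
Best RIV to ALP: RIV–TOR–ALP costing 4
Total via RIV: 3 + 4 = 7 min.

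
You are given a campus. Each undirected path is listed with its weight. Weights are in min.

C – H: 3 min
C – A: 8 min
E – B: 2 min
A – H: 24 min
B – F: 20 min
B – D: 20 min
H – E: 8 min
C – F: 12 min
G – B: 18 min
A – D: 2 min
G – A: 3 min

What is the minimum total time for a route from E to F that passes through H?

23 min

Best E to H: E → H costing 8
Best H to F: H → C → F costing 15
Total via H: 8 + 15 = 23 min.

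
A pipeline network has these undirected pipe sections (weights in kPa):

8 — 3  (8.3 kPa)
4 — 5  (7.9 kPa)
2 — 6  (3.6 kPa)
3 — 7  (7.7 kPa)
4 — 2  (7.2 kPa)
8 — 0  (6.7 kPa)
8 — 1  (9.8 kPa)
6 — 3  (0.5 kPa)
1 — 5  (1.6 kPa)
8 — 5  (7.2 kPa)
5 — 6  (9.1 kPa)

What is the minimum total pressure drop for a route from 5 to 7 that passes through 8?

Best 5 to 8: 5 → 8 costing 7.2
Shortest 8→7: 8 → 3 → 7 = 16
Total via 8: 7.2 + 16 = 23.2 kPa.

23.2 kPa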